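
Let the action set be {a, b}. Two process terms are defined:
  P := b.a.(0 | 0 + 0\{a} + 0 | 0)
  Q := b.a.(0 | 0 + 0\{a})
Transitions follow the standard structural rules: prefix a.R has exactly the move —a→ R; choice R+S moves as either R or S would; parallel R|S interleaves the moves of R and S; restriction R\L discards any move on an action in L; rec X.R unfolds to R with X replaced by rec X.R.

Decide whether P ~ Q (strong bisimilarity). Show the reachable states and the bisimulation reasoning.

LTS(P): 3 reachable states
  s0 = b.a.(0 | 0 + 0\{a} + 0 | 0) :: -b-> s1
  s1 = a.(0 | 0 + 0\{a} + 0 | 0) :: -a-> s2
  s2 = 0 | 0 + 0\{a} + 0 | 0 :: (no moves)
LTS(Q): 3 reachable states
  t0 = b.a.(0 | 0 + 0\{a}) :: -b-> t1
  t1 = a.(0 | 0 + 0\{a}) :: -a-> t2
  t2 = 0 | 0 + 0\{a} :: (no moves)
Coarsest stable partition (strong bisimilarity classes):
  B0 = {s0, t0}
  B1 = {s1, t1}
  B2 = {s2, t2}
s0 ∈ B0, t0 ∈ B0 → same block

P ~ Q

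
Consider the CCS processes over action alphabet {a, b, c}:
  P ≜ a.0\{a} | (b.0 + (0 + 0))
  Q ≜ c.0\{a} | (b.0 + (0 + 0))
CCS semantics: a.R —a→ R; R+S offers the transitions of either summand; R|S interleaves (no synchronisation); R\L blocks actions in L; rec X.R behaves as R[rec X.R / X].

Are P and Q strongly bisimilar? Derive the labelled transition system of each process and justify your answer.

LTS(P): 4 reachable states
  s0 = a.0\{a} | (b.0 + (0 + 0)) ⊢ -a-> s1, -b-> s2
  s1 = 0\{a} | (b.0 + (0 + 0)) ⊢ -b-> s3
  s2 = a.0\{a} | 0 ⊢ -a-> s3
  s3 = 0\{a} | 0 ⊢ ·
LTS(Q): 4 reachable states
  t0 = c.0\{a} | (b.0 + (0 + 0)) ⊢ -b-> t1, -c-> t2
  t1 = c.0\{a} | 0 ⊢ -c-> t3
  t2 = 0\{a} | (b.0 + (0 + 0)) ⊢ -b-> t3
  t3 = 0\{a} | 0 ⊢ ·
Coarsest stable partition (strong bisimilarity classes):
  B0 = {s0}
  B1 = {s1, t2}
  B2 = {s3, t3}
  B3 = {s2}
  B4 = {t0}
  B5 = {t1}
s0 ∈ B0, t0 ∈ B4 → different blocks

not bisimilar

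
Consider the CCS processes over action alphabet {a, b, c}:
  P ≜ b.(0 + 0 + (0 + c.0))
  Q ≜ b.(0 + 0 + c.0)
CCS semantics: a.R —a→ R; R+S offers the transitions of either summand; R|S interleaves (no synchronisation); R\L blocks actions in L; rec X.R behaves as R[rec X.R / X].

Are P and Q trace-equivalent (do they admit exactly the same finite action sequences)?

YES

Reachable graph of P (3 states):
  m0 = b.(0 + 0 + (0 + c.0)) ⊢ =b=> m1
  m1 = 0 + 0 + (0 + c.0) ⊢ =c=> m2
  m2 = 0 ⊢ stopped
Reachable graph of Q (3 states):
  n0 = b.(0 + 0 + c.0) ⊢ =b=> n1
  n1 = 0 + 0 + c.0 ⊢ =c=> n2
  n2 = 0 ⊢ stopped
Coarsest stable partition (strong bisimilarity classes):
  B0 = {m0, n0}
  B1 = {m1, n1}
  B2 = {m2, n2}
m0 ∈ B0, n0 ∈ B0 → same block
Bisimilar ⇒ trace-equivalent.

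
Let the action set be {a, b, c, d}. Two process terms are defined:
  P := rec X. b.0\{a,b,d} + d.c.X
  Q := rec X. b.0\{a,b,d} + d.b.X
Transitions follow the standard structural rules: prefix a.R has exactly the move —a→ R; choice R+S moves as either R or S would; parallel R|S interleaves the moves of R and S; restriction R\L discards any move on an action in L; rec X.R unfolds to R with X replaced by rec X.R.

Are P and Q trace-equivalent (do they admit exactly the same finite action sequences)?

Reachable graph of P (3 states):
  m0 = rec X. b.0\{a,b,d} + d.c.X :: ··b··> m1, ··d··> m2
  m1 = 0\{a,b,d} :: stopped
  m2 = c.(rec X. b.0\{a,b,d} + d.c.X) :: ··c··> m0
Reachable graph of Q (3 states):
  n0 = rec X. b.0\{a,b,d} + d.b.X :: ··b··> n1, ··d··> n2
  n1 = 0\{a,b,d} :: stopped
  n2 = b.(rec X. b.0\{a,b,d} + d.b.X) :: ··b··> n0
Run σ = ⟨dc⟩ on P: start {m0}
  after d @ step 1: {m2}
  after c @ step 2: {m0}
  ✓ P
Run σ = ⟨dc⟩ on Q: start {n0}
  after d @ step 1: {n2}
  after c @ step 2: ∅  — Q cannot continue

trace-distinct — witness ⟨dc⟩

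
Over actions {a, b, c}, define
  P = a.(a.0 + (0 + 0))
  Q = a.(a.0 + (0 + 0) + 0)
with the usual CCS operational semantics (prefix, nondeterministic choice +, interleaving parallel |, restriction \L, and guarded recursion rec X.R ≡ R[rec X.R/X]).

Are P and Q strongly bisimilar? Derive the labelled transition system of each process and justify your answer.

Reachable graph of P (3 states):
  p0 = a.(a.0 + (0 + 0)) | --a--▸ p1
  p1 = a.0 + (0 + 0) | --a--▸ p2
  p2 = 0 | (no moves)
Reachable graph of Q (3 states):
  q0 = a.(a.0 + (0 + 0) + 0) | --a--▸ q1
  q1 = a.0 + (0 + 0) + 0 | --a--▸ q2
  q2 = 0 | (no moves)
Bisimilarity quotient blocks:
  B0 = {p0, q0}
  B1 = {p1, q1}
  B2 = {p2, q2}
p0 ∈ B0, q0 ∈ B0 → same block

YES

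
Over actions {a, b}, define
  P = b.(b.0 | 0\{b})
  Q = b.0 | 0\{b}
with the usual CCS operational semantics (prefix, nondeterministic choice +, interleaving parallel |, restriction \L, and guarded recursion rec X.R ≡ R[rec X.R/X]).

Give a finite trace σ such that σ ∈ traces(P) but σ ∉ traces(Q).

bb

Reachable graph of P (3 states):
  u0 = b.(b.0 | 0\{b}) | =b=> u1
  u1 = b.0 | 0\{b} | =b=> u2
  u2 = 0 | 0\{b} | (no moves)
Reachable graph of Q (2 states):
  v0 = b.0 | 0\{b} | =b=> v1
  v1 = 0 | 0\{b} | (no moves)
Executing bb from P (initial set {u0}):
  [1] b ⇒ {u1}
  [2] b ⇒ {u2}
  P completes σ.
Executing bb from Q (initial set {v0}):
  [1] b ⇒ {v1}
  [2] b ⇒ no successor for Q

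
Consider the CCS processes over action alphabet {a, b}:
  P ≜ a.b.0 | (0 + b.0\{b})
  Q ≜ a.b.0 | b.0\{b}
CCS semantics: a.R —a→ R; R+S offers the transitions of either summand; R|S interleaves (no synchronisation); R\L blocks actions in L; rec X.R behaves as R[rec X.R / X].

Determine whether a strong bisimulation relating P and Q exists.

P ~ Q

P's transition system — 6 states:
  m0 = a.b.0 | (0 + b.0\{b}) :: =a=> m1, =b=> m2
  m1 = b.0 | (0 + b.0\{b}) :: =b=> m3, =b=> m4
  m2 = a.b.0 | 0\{b} :: =a=> m4
  m3 = 0 | (0 + b.0\{b}) :: =b=> m5
  m4 = b.0 | 0\{b} :: =b=> m5
  m5 = 0 | 0\{b} :: ∅
Q's transition system — 6 states:
  n0 = a.b.0 | b.0\{b} :: =a=> n1, =b=> n2
  n1 = b.0 | b.0\{b} :: =b=> n3, =b=> n4
  n2 = a.b.0 | 0\{b} :: =a=> n4
  n3 = 0 | b.0\{b} :: =b=> n5
  n4 = b.0 | 0\{b} :: =b=> n5
  n5 = 0 | 0\{b} :: ∅
Bisimilarity quotient blocks:
  B0 = {m0, n0}
  B1 = {m2, n2}
  B2 = {m3, m4, n3, n4}
  B3 = {m5, n5}
  B4 = {m1, n1}
m0 ∈ B0, n0 ∈ B0 → same block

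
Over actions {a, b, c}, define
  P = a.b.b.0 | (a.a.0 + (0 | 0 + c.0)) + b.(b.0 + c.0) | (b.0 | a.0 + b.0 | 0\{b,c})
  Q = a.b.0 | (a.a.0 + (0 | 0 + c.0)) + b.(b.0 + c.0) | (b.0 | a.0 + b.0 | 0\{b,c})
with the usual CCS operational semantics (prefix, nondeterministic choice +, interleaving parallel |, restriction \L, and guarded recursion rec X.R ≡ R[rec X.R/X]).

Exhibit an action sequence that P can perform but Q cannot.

P's transition system — 26 states:
  u0 = a.b.b.0 | (a.a.0 + (0 | 0 + c.0)) + b.(b.0 + c.0) | (b.0 | a.0 + b.0 | 0\{b,c}) → =a=> u1, =a=> u2, =a=> u3, =b=> u4, =b=> u5, =b=> u6, =c=> u7
  u1 = a.b.b.0 | a.0 → =a=> u7, =a=> u8
  u2 = b.(b.0 + c.0) | (b.0 | 0) → =b=> u10, =b=> u9
  u3 = b.b.0 | (a.a.0 + (0 | 0 + c.0)) → =a=> u8, =b=> u11, =c=> u12
  u4 = (b.0 + c.0) | (b.0 | a.0 + b.0 | 0\{b,c}) → =a=> u9, =b=> u13, =b=> u14, =b=> u15, =c=> u15
  u5 = b.(b.0 + c.0) | (0 | 0\{b,c}) → =b=> u13
  u6 = b.(b.0 + c.0) | (0 | a.0) → =a=> u10, =b=> u14
  u7 = a.b.b.0 | 0 → =a=> u12
  u8 = b.b.0 | a.0 → =a=> u12, =b=> u16
  u9 = (b.0 + c.0) | (b.0 | 0) → =b=> u17, =b=> u18, =c=> u18
  u10 = b.(b.0 + c.0) | (0 | 0) → =b=> u17
  u11 = b.0 | (a.a.0 + (0 | 0 + c.0)) → =a=> u16, =b=> u19, =c=> u20
  u12 = b.b.0 | 0 → =b=> u20
  u13 = (b.0 + c.0) | (0 | 0\{b,c}) → =b=> u21, =c=> u21
  u14 = (b.0 + c.0) | (0 | a.0) → =a=> u17, =b=> u22, =c=> u22
  u15 = 0 | (b.0 | a.0 + b.0 | 0\{b,c}) → =a=> u18, =b=> u21, =b=> u22
  u16 = b.0 | a.0 → =a=> u20, =b=> u23
  u17 = (b.0 + c.0) | (0 | 0) → =b=> u24, =c=> u24
  u18 = 0 | (b.0 | 0) → =b=> u24
  u19 = 0 | (a.a.0 + (0 | 0 + c.0)) → =a=> u23, =c=> u25
  u20 = b.0 | 0 → =b=> u25
  u21 = 0 | (0 | 0\{b,c}) → ·
  u22 = 0 | (0 | a.0) → =a=> u24
  u23 = 0 | a.0 → =a=> u25
  u24 = 0 | (0 | 0) → ·
  u25 = 0 | 0 → ·
Q's transition system — 23 states:
  v0 = a.b.0 | (a.a.0 + (0 | 0 + c.0)) + b.(b.0 + c.0) | (b.0 | a.0 + b.0 | 0\{b,c}) → =a=> v1, =a=> v2, =a=> v3, =b=> v4, =b=> v5, =b=> v6, =c=> v7
  v1 = a.b.0 | a.0 → =a=> v7, =a=> v8
  v2 = b.(b.0 + c.0) | (b.0 | 0) → =b=> v10, =b=> v9
  v3 = b.0 | (a.a.0 + (0 | 0 + c.0)) → =a=> v8, =b=> v11, =c=> v12
  v4 = (b.0 + c.0) | (b.0 | a.0 + b.0 | 0\{b,c}) → =a=> v9, =b=> v13, =b=> v14, =b=> v15, =c=> v15
  v5 = b.(b.0 + c.0) | (0 | 0\{b,c}) → =b=> v13
  v6 = b.(b.0 + c.0) | (0 | a.0) → =a=> v10, =b=> v14
  v7 = a.b.0 | 0 → =a=> v12
  v8 = b.0 | a.0 → =a=> v12, =b=> v16
  v9 = (b.0 + c.0) | (b.0 | 0) → =b=> v17, =b=> v18, =c=> v18
  v10 = b.(b.0 + c.0) | (0 | 0) → =b=> v17
  v11 = 0 | (a.a.0 + (0 | 0 + c.0)) → =a=> v16, =c=> v19
  v12 = b.0 | 0 → =b=> v19
  v13 = (b.0 + c.0) | (0 | 0\{b,c}) → =b=> v20, =c=> v20
  v14 = (b.0 + c.0) | (0 | a.0) → =a=> v17, =b=> v21, =c=> v21
  v15 = 0 | (b.0 | a.0 + b.0 | 0\{b,c}) → =a=> v18, =b=> v20, =b=> v21
  v16 = 0 | a.0 → =a=> v19
  v17 = (b.0 + c.0) | (0 | 0) → =b=> v22, =c=> v22
  v18 = 0 | (b.0 | 0) → =b=> v22
  v19 = 0 | 0 → ·
  v20 = 0 | (0 | 0\{b,c}) → ·
  v21 = 0 | (0 | a.0) → =a=> v22
  v22 = 0 | (0 | 0) → ·
Trace ⟨aabb⟩ through P, begin at {u0}:
  step 1 (a): {u1, u2, u3}
  step 2 (a): {u7, u8}
  step 3 (b): {u16}
  step 4 (b): {u23}
  P completes σ.
Trace ⟨aabb⟩ through Q, begin at {v0}:
  step 1 (a): {v1, v2, v3}
  step 2 (a): {v7, v8}
  step 3 (b): {v16}
  step 4 (b): ∅  — Q cannot continue

aabb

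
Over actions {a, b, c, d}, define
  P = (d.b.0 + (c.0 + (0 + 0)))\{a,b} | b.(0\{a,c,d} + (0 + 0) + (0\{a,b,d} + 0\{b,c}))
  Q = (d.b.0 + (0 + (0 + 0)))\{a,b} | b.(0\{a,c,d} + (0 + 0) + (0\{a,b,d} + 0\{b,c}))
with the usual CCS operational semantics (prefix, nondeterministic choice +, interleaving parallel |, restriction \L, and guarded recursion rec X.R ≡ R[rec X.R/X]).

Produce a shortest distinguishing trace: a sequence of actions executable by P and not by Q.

LTS(P): 6 reachable states
  u0 = (d.b.0 + (c.0 + (0 + 0)))\{a,b} | b.(0\{a,c,d} + (0 + 0) + (0\{a,b,d} + 0\{b,c})) :: --b--▸ u1, --c--▸ u2, --d--▸ u3
  u1 = (d.b.0 + (c.0 + (0 + 0)))\{a,b} | (0\{a,c,d} + (0 + 0) + (0\{a,b,d} + 0\{b,c})) :: --c--▸ u4, --d--▸ u5
  u2 = 0\{a,b} | b.(0\{a,c,d} + (0 + 0) + (0\{a,b,d} + 0\{b,c})) :: --b--▸ u4
  u3 = (b.0)\{a,b} | b.(0\{a,c,d} + (0 + 0) + (0\{a,b,d} + 0\{b,c})) :: --b--▸ u5
  u4 = 0\{a,b} | (0\{a,c,d} + (0 + 0) + (0\{a,b,d} + 0\{b,c})) :: ·
  u5 = (b.0)\{a,b} | (0\{a,c,d} + (0 + 0) + (0\{a,b,d} + 0\{b,c})) :: ·
LTS(Q): 4 reachable states
  v0 = (d.b.0 + (0 + (0 + 0)))\{a,b} | b.(0\{a,c,d} + (0 + 0) + (0\{a,b,d} + 0\{b,c})) :: --b--▸ v1, --d--▸ v2
  v1 = (d.b.0 + (0 + (0 + 0)))\{a,b} | (0\{a,c,d} + (0 + 0) + (0\{a,b,d} + 0\{b,c})) :: --d--▸ v3
  v2 = (b.0)\{a,b} | b.(0\{a,c,d} + (0 + 0) + (0\{a,b,d} + 0\{b,c})) :: --b--▸ v3
  v3 = (b.0)\{a,b} | (0\{a,c,d} + (0 + 0) + (0\{a,b,d} + 0\{b,c})) :: ·
Executing c from P (initial set {u0}):
  [1] c ⇒ {u2}
  ✓ P
Executing c from Q (initial set {v0}):
  [1] c ⇒ ∅ (Q stuck)

c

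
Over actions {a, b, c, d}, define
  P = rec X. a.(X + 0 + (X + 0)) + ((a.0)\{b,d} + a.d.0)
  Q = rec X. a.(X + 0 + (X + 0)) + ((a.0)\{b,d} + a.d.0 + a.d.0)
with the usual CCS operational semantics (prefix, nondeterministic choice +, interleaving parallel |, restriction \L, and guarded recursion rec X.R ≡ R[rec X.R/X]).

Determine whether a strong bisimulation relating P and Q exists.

bisimilar

LTS(P): 5 reachable states
  p0 = rec X. a.(X + 0 + (X + 0)) + ((a.0)\{b,d} + a.d.0) has moves ··a··> p1, ··a··> p2, ··a··> p3
  p1 = (rec X. a.(X + 0 + (X + 0)) + ((a.0)\{b,d} + a.d.0)) + 0 + ((rec X. a.(X + 0 + (X + 0)) + ((a.0)\{b,d} + a.d.0)) + 0) has moves ··a··> p1, ··a··> p2, ··a··> p3
  p2 = 0\{b,d} has moves stopped
  p3 = d.0 has moves ··d··> p4
  p4 = 0 has moves stopped
LTS(Q): 5 reachable states
  q0 = rec X. a.(X + 0 + (X + 0)) + ((a.0)\{b,d} + a.d.0 + a.d.0) has moves ··a··> q1, ··a··> q2, ··a··> q3
  q1 = (rec X. a.(X + 0 + (X + 0)) + ((a.0)\{b,d} + a.d.0 + a.d.0)) + 0 + ((rec X. a.(X + 0 + (X + 0)) + ((a.0)\{b,d} + a.d.0 + a.d.0)) + 0) has moves ··a··> q1, ··a··> q2, ··a··> q3
  q2 = 0\{b,d} has moves stopped
  q3 = d.0 has moves ··d··> q4
  q4 = 0 has moves stopped
Bisimilarity quotient blocks:
  B0 = {p0, p1, q0, q1}
  B1 = {p2, p4, q2, q4}
  B2 = {p3, q3}
p0 ∈ B0, q0 ∈ B0 → same block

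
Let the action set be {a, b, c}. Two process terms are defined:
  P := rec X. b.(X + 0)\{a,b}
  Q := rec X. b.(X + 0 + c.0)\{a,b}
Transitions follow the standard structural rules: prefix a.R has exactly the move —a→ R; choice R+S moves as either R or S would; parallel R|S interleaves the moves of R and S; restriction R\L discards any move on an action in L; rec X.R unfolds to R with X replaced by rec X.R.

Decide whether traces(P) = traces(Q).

traces(P) ≠ traces(Q) — witness ⟨bc⟩

LTS(P): 2 reachable states
  p0 = rec X. b.(X + 0)\{a,b} → —b→ p1
  p1 = ((rec X. b.(X + 0)\{a,b}) + 0)\{a,b} → ∅
LTS(Q): 3 reachable states
  q0 = rec X. b.(X + 0 + c.0)\{a,b} → —b→ q1
  q1 = ((rec X. b.(X + 0 + c.0)\{a,b}) + 0 + c.0)\{a,b} → —c→ q2
  q2 = 0\{a,b} → ∅
Trace ⟨bc⟩ through Q, begin at {q0}:
  step 1 (b): {q1}
  step 2 (c): {q2}
  Q completes σ.
Trace ⟨bc⟩ through P, begin at {p0}:
  step 1 (b): {p1}
  step 2 (c): ∅ (P stuck)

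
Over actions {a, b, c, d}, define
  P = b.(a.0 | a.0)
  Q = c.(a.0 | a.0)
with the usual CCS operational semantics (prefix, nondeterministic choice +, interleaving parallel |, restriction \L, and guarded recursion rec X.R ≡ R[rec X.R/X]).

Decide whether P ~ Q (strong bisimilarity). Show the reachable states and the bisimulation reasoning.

not bisimilar

P's transition system — 5 states:
  u0 = b.(a.0 | a.0) → -b-> u1
  u1 = a.0 | a.0 → -a-> u2, -a-> u3
  u2 = 0 | a.0 → -a-> u4
  u3 = a.0 | 0 → -a-> u4
  u4 = 0 | 0 → stopped
Q's transition system — 5 states:
  v0 = c.(a.0 | a.0) → -c-> v1
  v1 = a.0 | a.0 → -a-> v2, -a-> v3
  v2 = 0 | a.0 → -a-> v4
  v3 = a.0 | 0 → -a-> v4
  v4 = 0 | 0 → stopped
Partition-refinement fixed point:
  B0 = {u0}
  B1 = {u1, v1}
  B2 = {u2, u3, v2, v3}
  B3 = {u4, v4}
  B4 = {v0}
u0 ∈ B0, v0 ∈ B4 → different blocks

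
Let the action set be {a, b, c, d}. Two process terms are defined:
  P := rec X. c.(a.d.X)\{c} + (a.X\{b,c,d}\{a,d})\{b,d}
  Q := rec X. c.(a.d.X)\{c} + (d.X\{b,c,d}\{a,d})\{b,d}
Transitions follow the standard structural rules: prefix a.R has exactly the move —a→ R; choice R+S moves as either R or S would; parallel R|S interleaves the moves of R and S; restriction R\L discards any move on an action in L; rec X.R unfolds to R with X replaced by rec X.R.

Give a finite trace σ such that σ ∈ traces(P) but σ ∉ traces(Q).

P's transition system — 6 states:
  u0 = rec X. c.(a.d.X)\{c} + (a.X\{b,c,d}\{a,d})\{b,d} → ··a··> u1, ··c··> u2
  u1 = (rec X. c.(a.d.X)\{c} + (a.X\{b,c,d}\{a,d})\{b,d})\{b,c,d}\{a,d}\{b,d} → (no moves)
  u2 = (a.d.(rec X. c.(a.d.X)\{c} + (a.X\{b,c,d}\{a,d})\{b,d}))\{c} → ··a··> u3
  u3 = (d.(rec X. c.(a.d.X)\{c} + (a.X\{b,c,d}\{a,d})\{b,d}))\{c} → ··d··> u4
  u4 = (rec X. c.(a.d.X)\{c} + (a.X\{b,c,d}\{a,d})\{b,d})\{c} → ··a··> u5
  u5 = (rec X. c.(a.d.X)\{c} + (a.X\{b,c,d}\{a,d})\{b,d})\{b,c,d}\{a,d}\{b,d}\{c} → (no moves)
Q's transition system — 4 states:
  v0 = rec X. c.(a.d.X)\{c} + (d.X\{b,c,d}\{a,d})\{b,d} → ··c··> v1
  v1 = (a.d.(rec X. c.(a.d.X)\{c} + (d.X\{b,c,d}\{a,d})\{b,d}))\{c} → ··a··> v2
  v2 = (d.(rec X. c.(a.d.X)\{c} + (d.X\{b,c,d}\{a,d})\{b,d}))\{c} → ··d··> v3
  v3 = (rec X. c.(a.d.X)\{c} + (d.X\{b,c,d}\{a,d})\{b,d})\{c} → (no moves)
Executing a from P (initial set {u0}):
  [1] a ⇒ {u1}
  — P admits the full trace.
Executing a from Q (initial set {v0}):
  [1] a ⇒ ∅ (Q stuck)

a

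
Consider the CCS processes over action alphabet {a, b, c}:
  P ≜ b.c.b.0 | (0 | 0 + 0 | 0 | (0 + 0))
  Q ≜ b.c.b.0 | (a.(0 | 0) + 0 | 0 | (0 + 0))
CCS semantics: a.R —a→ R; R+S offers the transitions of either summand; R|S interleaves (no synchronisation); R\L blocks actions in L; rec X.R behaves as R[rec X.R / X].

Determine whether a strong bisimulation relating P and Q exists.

P ≁ Q

Reachable graph of P (4 states):
  u0 = b.c.b.0 | (0 | 0 + 0 | 0 | (0 + 0)) | -b-> u1
  u1 = c.b.0 | (0 | 0 + 0 | 0 | (0 + 0)) | -c-> u2
  u2 = b.0 | (0 | 0 + 0 | 0 | (0 + 0)) | -b-> u3
  u3 = 0 | (0 | 0 + 0 | 0 | (0 + 0)) | deadlocked
Reachable graph of Q (8 states):
  v0 = b.c.b.0 | (a.(0 | 0) + 0 | 0 | (0 + 0)) | -a-> v1, -b-> v2
  v1 = b.c.b.0 | (0 | 0) | -b-> v3
  v2 = c.b.0 | (a.(0 | 0) + 0 | 0 | (0 + 0)) | -a-> v3, -c-> v4
  v3 = c.b.0 | (0 | 0) | -c-> v5
  v4 = b.0 | (a.(0 | 0) + 0 | 0 | (0 + 0)) | -a-> v5, -b-> v6
  v5 = b.0 | (0 | 0) | -b-> v7
  v6 = 0 | (a.(0 | 0) + 0 | 0 | (0 + 0)) | -a-> v7
  v7 = 0 | (0 | 0) | deadlocked
Bisimilarity quotient blocks:
  B0 = {u0, v1}
  B1 = {u1, v3}
  B2 = {u2, v5}
  B3 = {u3, v7}
  B4 = {v0}
  B5 = {v2}
  B6 = {v4}
  B7 = {v6}
u0 ∈ B0, v0 ∈ B4 → different blocks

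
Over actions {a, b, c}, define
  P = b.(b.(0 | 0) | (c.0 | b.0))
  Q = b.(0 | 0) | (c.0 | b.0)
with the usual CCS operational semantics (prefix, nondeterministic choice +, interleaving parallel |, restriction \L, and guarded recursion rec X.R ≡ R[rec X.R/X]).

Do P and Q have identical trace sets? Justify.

traces(P) ≠ traces(Q) — witness ⟨bbb⟩

P's transition system — 9 states:
  u0 = b.(b.(0 | 0) | (c.0 | b.0)) | —b→ u1
  u1 = b.(0 | 0) | (c.0 | b.0) | —b→ u2, —b→ u3, —c→ u4
  u2 = 0 | 0 | (c.0 | b.0) | —b→ u5, —c→ u6
  u3 = b.(0 | 0) | (c.0 | 0) | —b→ u5, —c→ u7
  u4 = b.(0 | 0) | (0 | b.0) | —b→ u6, —b→ u7
  u5 = 0 | 0 | (c.0 | 0) | —c→ u8
  u6 = 0 | 0 | (0 | b.0) | —b→ u8
  u7 = b.(0 | 0) | (0 | 0) | —b→ u8
  u8 = 0 | 0 | (0 | 0) | (no moves)
Q's transition system — 8 states:
  v0 = b.(0 | 0) | (c.0 | b.0) | —b→ v1, —b→ v2, —c→ v3
  v1 = 0 | 0 | (c.0 | b.0) | —b→ v4, —c→ v5
  v2 = b.(0 | 0) | (c.0 | 0) | —b→ v4, —c→ v6
  v3 = b.(0 | 0) | (0 | b.0) | —b→ v5, —b→ v6
  v4 = 0 | 0 | (c.0 | 0) | —c→ v7
  v5 = 0 | 0 | (0 | b.0) | —b→ v7
  v6 = b.(0 | 0) | (0 | 0) | —b→ v7
  v7 = 0 | 0 | (0 | 0) | (no moves)
Trace ⟨bbb⟩ through P, begin at {u0}:
  after b @ step 1: {u1}
  after b @ step 2: {u2, u3}
  after b @ step 3: {u5}
  P completes σ.
Trace ⟨bbb⟩ through Q, begin at {v0}:
  after b @ step 1: {v1, v2}
  after b @ step 2: {v4}
  after b @ step 3: ∅ (Q stuck)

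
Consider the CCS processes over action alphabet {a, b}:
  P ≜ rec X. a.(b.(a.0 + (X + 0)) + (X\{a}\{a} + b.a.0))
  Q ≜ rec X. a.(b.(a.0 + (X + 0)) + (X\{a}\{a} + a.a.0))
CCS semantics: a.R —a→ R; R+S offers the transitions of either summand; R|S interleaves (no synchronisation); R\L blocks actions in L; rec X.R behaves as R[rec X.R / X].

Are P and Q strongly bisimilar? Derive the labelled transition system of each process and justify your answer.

P's transition system — 5 states:
  m0 = rec X. a.(b.(a.0 + (X + 0)) + (X\{a}\{a} + b.a.0)) | —a→ m1
  m1 = b.(a.0 + ((rec X. a.(b.(a.0 + (X + 0)) + (X\{a}\{a} + b.a.0))) + 0)) + ((rec X. a.(b.(a.0 + (X + 0)) + (X\{a}\{a} + b.a.0)))\{a}\{a} + b.a.0) | —b→ m2, —b→ m3
  m2 = a.0 | —a→ m4
  m3 = a.0 + ((rec X. a.(b.(a.0 + (X + 0)) + (X\{a}\{a} + b.a.0))) + 0) | —a→ m1, —a→ m4
  m4 = 0 | deadlocked
Q's transition system — 5 states:
  n0 = rec X. a.(b.(a.0 + (X + 0)) + (X\{a}\{a} + a.a.0)) | —a→ n1
  n1 = b.(a.0 + ((rec X. a.(b.(a.0 + (X + 0)) + (X\{a}\{a} + a.a.0))) + 0)) + ((rec X. a.(b.(a.0 + (X + 0)) + (X\{a}\{a} + a.a.0)))\{a}\{a} + a.a.0) | —a→ n2, —b→ n3
  n2 = a.0 | —a→ n4
  n3 = a.0 + ((rec X. a.(b.(a.0 + (X + 0)) + (X\{a}\{a} + a.a.0))) + 0) | —a→ n1, —a→ n4
  n4 = 0 | deadlocked
Bisimilarity quotient blocks:
  B0 = {m0}
  B1 = {m1}
  B2 = {m2, n2}
  B3 = {m4, n4}
  B4 = {m3}
  B5 = {n0}
  B6 = {n1}
  B7 = {n3}
m0 ∈ B0, n0 ∈ B5 → different blocks

not bisimilar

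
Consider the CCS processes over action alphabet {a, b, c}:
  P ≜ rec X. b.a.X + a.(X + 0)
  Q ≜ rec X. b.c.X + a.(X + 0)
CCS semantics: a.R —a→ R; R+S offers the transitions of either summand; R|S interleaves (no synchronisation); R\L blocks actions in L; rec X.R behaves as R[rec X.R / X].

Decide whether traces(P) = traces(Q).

LTS(P): 3 reachable states
  s0 = rec X. b.a.X + a.(X + 0) :: --a--▸ s1, --b--▸ s2
  s1 = (rec X. b.a.X + a.(X + 0)) + 0 :: --a--▸ s1, --b--▸ s2
  s2 = a.(rec X. b.a.X + a.(X + 0)) :: --a--▸ s0
LTS(Q): 3 reachable states
  t0 = rec X. b.c.X + a.(X + 0) :: --a--▸ t1, --b--▸ t2
  t1 = (rec X. b.c.X + a.(X + 0)) + 0 :: --a--▸ t1, --b--▸ t2
  t2 = c.(rec X. b.c.X + a.(X + 0)) :: --c--▸ t0
Trace ⟨ba⟩ through P, begin at {s0}:
  after b @ step 1: {s2}
  after a @ step 2: {s0}
  — P admits the full trace.
Trace ⟨ba⟩ through Q, begin at {t0}:
  after b @ step 1: {t2}
  after a @ step 2: no successor for Q

traces(P) ≠ traces(Q) — witness ⟨ba⟩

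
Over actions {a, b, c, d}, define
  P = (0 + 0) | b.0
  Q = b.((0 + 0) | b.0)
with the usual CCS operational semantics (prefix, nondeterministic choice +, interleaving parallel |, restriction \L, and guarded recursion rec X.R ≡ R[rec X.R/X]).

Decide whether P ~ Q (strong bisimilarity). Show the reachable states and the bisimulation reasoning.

NO

LTS(P): 2 reachable states
  p0 = (0 + 0) | b.0 :: -b-> p1
  p1 = (0 + 0) | 0 :: ∅
LTS(Q): 3 reachable states
  q0 = b.((0 + 0) | b.0) :: -b-> q1
  q1 = (0 + 0) | b.0 :: -b-> q2
  q2 = (0 + 0) | 0 :: ∅
Coarsest stable partition (strong bisimilarity classes):
  B0 = {p0, q1}
  B1 = {p1, q2}
  B2 = {q0}
p0 ∈ B0, q0 ∈ B2 → different blocks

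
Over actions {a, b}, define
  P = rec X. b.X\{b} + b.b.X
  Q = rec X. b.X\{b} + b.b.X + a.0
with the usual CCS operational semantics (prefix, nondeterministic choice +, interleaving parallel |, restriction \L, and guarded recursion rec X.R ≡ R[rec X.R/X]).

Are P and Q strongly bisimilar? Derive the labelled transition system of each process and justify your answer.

Reachable graph of P (3 states):
  s0 = rec X. b.X\{b} + b.b.X has moves --b--▸ s1, --b--▸ s2
  s1 = (rec X. b.X\{b} + b.b.X)\{b} has moves stopped
  s2 = b.(rec X. b.X\{b} + b.b.X) has moves --b--▸ s0
Reachable graph of Q (5 states):
  t0 = rec X. b.X\{b} + b.b.X + a.0 has moves --a--▸ t1, --b--▸ t2, --b--▸ t3
  t1 = 0 has moves stopped
  t2 = (rec X. b.X\{b} + b.b.X + a.0)\{b} has moves --a--▸ t4
  t3 = b.(rec X. b.X\{b} + b.b.X + a.0) has moves --b--▸ t0
  t4 = 0\{b} has moves stopped
Coarsest stable partition (strong bisimilarity classes):
  B0 = {s0}
  B1 = {s2}
  B2 = {s1, t1, t4}
  B3 = {t0}
  B4 = {t3}
  B5 = {t2}
s0 ∈ B0, t0 ∈ B3 → different blocks

NO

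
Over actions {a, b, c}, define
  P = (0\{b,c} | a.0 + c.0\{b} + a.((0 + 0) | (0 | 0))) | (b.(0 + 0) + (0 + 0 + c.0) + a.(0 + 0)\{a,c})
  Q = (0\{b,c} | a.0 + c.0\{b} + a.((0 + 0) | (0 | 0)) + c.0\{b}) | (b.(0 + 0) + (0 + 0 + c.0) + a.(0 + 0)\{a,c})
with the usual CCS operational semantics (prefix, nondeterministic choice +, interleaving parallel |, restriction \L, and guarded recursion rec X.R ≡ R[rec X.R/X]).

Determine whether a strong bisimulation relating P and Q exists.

YES

LTS(P): 16 reachable states
  p0 = (0\{b,c} | a.0 + c.0\{b} + a.((0 + 0) | (0 | 0))) | (b.(0 + 0) + (0 + 0 + c.0) + a.(0 + 0)\{a,c}) has moves =a=> p1, =a=> p2, =a=> p3, =b=> p4, =c=> p5, =c=> p6
  p1 = (0 + 0) | (0 | 0) | (b.(0 + 0) + (0 + 0 + c.0) + a.(0 + 0)\{a,c}) has moves =a=> p7, =b=> p8, =c=> p9
  p2 = (0\{b,c} | a.0 + c.0\{b} + a.((0 + 0) | (0 | 0))) | (0 + 0)\{a,c} has moves =a=> p10, =a=> p7, =c=> p11
  p3 = 0\{b,c} | 0 | (b.(0 + 0) + (0 + 0 + c.0) + a.(0 + 0)\{a,c}) has moves =a=> p10, =b=> p12, =c=> p13
  p4 = (0\{b,c} | a.0 + c.0\{b} + a.((0 + 0) | (0 | 0))) | (0 + 0) has moves =a=> p12, =a=> p8, =c=> p14
  p5 = (0\{b,c} | a.0 + c.0\{b} + a.((0 + 0) | (0 | 0))) | 0 has moves =a=> p13, =a=> p9, =c=> p15
  p6 = 0\{b} | (b.(0 + 0) + (0 + 0 + c.0) + a.(0 + 0)\{a,c}) has moves =a=> p11, =b=> p14, =c=> p15
  p7 = (0 + 0) | (0 | 0) | (0 + 0)\{a,c} has moves (no moves)
  p8 = (0 + 0) | (0 | 0) | (0 + 0) has moves (no moves)
  p9 = (0 + 0) | (0 | 0) | 0 has moves (no moves)
  p10 = 0\{b,c} | 0 | (0 + 0)\{a,c} has moves (no moves)
  p11 = 0\{b} | (0 + 0)\{a,c} has moves (no moves)
  p12 = 0\{b,c} | 0 | (0 + 0) has moves (no moves)
  p13 = 0\{b,c} | 0 | 0 has moves (no moves)
  p14 = 0\{b} | (0 + 0) has moves (no moves)
  p15 = 0\{b} | 0 has moves (no moves)
LTS(Q): 16 reachable states
  q0 = (0\{b,c} | a.0 + c.0\{b} + a.((0 + 0) | (0 | 0)) + c.0\{b}) | (b.(0 + 0) + (0 + 0 + c.0) + a.(0 + 0)\{a,c}) has moves =a=> q1, =a=> q2, =a=> q3, =b=> q4, =c=> q5, =c=> q6
  q1 = (0 + 0) | (0 | 0) | (b.(0 + 0) + (0 + 0 + c.0) + a.(0 + 0)\{a,c}) has moves =a=> q7, =b=> q8, =c=> q9
  q2 = (0\{b,c} | a.0 + c.0\{b} + a.((0 + 0) | (0 | 0)) + c.0\{b}) | (0 + 0)\{a,c} has moves =a=> q10, =a=> q7, =c=> q11
  q3 = 0\{b,c} | 0 | (b.(0 + 0) + (0 + 0 + c.0) + a.(0 + 0)\{a,c}) has moves =a=> q10, =b=> q12, =c=> q13
  q4 = (0\{b,c} | a.0 + c.0\{b} + a.((0 + 0) | (0 | 0)) + c.0\{b}) | (0 + 0) has moves =a=> q12, =a=> q8, =c=> q14
  q5 = (0\{b,c} | a.0 + c.0\{b} + a.((0 + 0) | (0 | 0)) + c.0\{b}) | 0 has moves =a=> q13, =a=> q9, =c=> q15
  q6 = 0\{b} | (b.(0 + 0) + (0 + 0 + c.0) + a.(0 + 0)\{a,c}) has moves =a=> q11, =b=> q14, =c=> q15
  q7 = (0 + 0) | (0 | 0) | (0 + 0)\{a,c} has moves (no moves)
  q8 = (0 + 0) | (0 | 0) | (0 + 0) has moves (no moves)
  q9 = (0 + 0) | (0 | 0) | 0 has moves (no moves)
  q10 = 0\{b,c} | 0 | (0 + 0)\{a,c} has moves (no moves)
  q11 = 0\{b} | (0 + 0)\{a,c} has moves (no moves)
  q12 = 0\{b,c} | 0 | (0 + 0) has moves (no moves)
  q13 = 0\{b,c} | 0 | 0 has moves (no moves)
  q14 = 0\{b} | (0 + 0) has moves (no moves)
  q15 = 0\{b} | 0 has moves (no moves)
Bisimilarity quotient blocks:
  B0 = {p0, q0}
  B1 = {p2, p4, p5, q2, q4, q5}
  B2 = {p10, p11, p12, p13, p14, p15, p7, p8, p9, q10, q11, q12, q13, q14, q15, q7, q8, q9}
  B3 = {p1, p3, p6, q1, q3, q6}
p0 ∈ B0, q0 ∈ B0 → same block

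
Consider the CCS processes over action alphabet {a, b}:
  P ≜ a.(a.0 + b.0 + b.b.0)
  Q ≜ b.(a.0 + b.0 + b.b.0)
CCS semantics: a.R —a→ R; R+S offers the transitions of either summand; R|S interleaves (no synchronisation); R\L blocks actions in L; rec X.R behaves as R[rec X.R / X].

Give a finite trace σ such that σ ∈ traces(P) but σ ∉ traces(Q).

a

Reachable graph of P (4 states):
  m0 = a.(a.0 + b.0 + b.b.0) has moves =a=> m1
  m1 = a.0 + b.0 + b.b.0 has moves =a=> m2, =b=> m2, =b=> m3
  m2 = 0 has moves ·
  m3 = b.0 has moves =b=> m2
Reachable graph of Q (4 states):
  n0 = b.(a.0 + b.0 + b.b.0) has moves =b=> n1
  n1 = a.0 + b.0 + b.b.0 has moves =a=> n2, =b=> n2, =b=> n3
  n2 = 0 has moves ·
  n3 = b.0 has moves =b=> n2
Executing a from P (initial set {m0}):
  after a @ step 1: {m1}
  P completes σ.
Executing a from Q (initial set {n0}):
  after a @ step 1: ∅ (Q stuck)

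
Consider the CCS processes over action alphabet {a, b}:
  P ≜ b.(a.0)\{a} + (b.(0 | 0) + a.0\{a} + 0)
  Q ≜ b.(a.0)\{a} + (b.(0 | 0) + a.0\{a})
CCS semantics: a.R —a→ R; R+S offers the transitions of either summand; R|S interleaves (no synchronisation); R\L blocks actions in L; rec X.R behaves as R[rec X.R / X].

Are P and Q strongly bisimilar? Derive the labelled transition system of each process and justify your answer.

YES

P's transition system — 4 states:
  s0 = b.(a.0)\{a} + (b.(0 | 0) + a.0\{a} + 0) → -a-> s1, -b-> s2, -b-> s3
  s1 = 0\{a} → (no moves)
  s2 = (a.0)\{a} → (no moves)
  s3 = 0 | 0 → (no moves)
Q's transition system — 4 states:
  t0 = b.(a.0)\{a} + (b.(0 | 0) + a.0\{a}) → -a-> t1, -b-> t2, -b-> t3
  t1 = 0\{a} → (no moves)
  t2 = (a.0)\{a} → (no moves)
  t3 = 0 | 0 → (no moves)
Coarsest stable partition (strong bisimilarity classes):
  B0 = {s0, t0}
  B1 = {s1, s2, s3, t1, t2, t3}
s0 ∈ B0, t0 ∈ B0 → same block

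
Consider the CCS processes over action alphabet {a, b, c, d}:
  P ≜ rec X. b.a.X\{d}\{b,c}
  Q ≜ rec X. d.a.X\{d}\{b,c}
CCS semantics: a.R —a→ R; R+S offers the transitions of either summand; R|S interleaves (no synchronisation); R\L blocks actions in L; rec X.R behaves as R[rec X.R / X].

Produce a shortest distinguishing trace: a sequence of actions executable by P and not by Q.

Reachable graph of P (3 states):
  m0 = rec X. b.a.X\{d}\{b,c} ⊢ -b-> m1
  m1 = a.(rec X. b.a.X\{d}\{b,c})\{d}\{b,c} ⊢ -a-> m2
  m2 = (rec X. b.a.X\{d}\{b,c})\{d}\{b,c} ⊢ stopped
Reachable graph of Q (3 states):
  n0 = rec X. d.a.X\{d}\{b,c} ⊢ -d-> n1
  n1 = a.(rec X. d.a.X\{d}\{b,c})\{d}\{b,c} ⊢ -a-> n2
  n2 = (rec X. d.a.X\{d}\{b,c})\{d}\{b,c} ⊢ stopped
Executing b from P (initial set {m0}):
  [1] b ⇒ {m1}
  P completes σ.
Executing b from Q (initial set {n0}):
  [1] b ⇒ no successor for Q

b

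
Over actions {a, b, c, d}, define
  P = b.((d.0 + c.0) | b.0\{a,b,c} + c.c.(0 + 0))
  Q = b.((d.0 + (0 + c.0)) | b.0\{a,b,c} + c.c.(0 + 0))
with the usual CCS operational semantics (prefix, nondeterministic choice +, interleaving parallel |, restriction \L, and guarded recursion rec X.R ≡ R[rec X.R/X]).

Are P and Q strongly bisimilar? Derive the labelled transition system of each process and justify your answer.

Reachable graph of P (7 states):
  s0 = b.((d.0 + c.0) | b.0\{a,b,c} + c.c.(0 + 0)) | -b-> s1
  s1 = (d.0 + c.0) | b.0\{a,b,c} + c.c.(0 + 0) | -b-> s2, -c-> s3, -c-> s4, -d-> s3
  s2 = (d.0 + c.0) | 0\{a,b,c} | -c-> s5, -d-> s5
  s3 = 0 | b.0\{a,b,c} | -b-> s5
  s4 = c.(0 + 0) | -c-> s6
  s5 = 0 | 0\{a,b,c} | deadlocked
  s6 = 0 + 0 | deadlocked
Reachable graph of Q (7 states):
  t0 = b.((d.0 + (0 + c.0)) | b.0\{a,b,c} + c.c.(0 + 0)) | -b-> t1
  t1 = (d.0 + (0 + c.0)) | b.0\{a,b,c} + c.c.(0 + 0) | -b-> t2, -c-> t3, -c-> t4, -d-> t3
  t2 = (d.0 + (0 + c.0)) | 0\{a,b,c} | -c-> t5, -d-> t5
  t3 = 0 | b.0\{a,b,c} | -b-> t5
  t4 = c.(0 + 0) | -c-> t6
  t5 = 0 | 0\{a,b,c} | deadlocked
  t6 = 0 + 0 | deadlocked
Coarsest stable partition (strong bisimilarity classes):
  B0 = {s0, t0}
  B1 = {s1, t1}
  B2 = {s3, t3}
  B3 = {s5, s6, t5, t6}
  B4 = {s2, t2}
  B5 = {s4, t4}
s0 ∈ B0, t0 ∈ B0 → same block

P ~ Q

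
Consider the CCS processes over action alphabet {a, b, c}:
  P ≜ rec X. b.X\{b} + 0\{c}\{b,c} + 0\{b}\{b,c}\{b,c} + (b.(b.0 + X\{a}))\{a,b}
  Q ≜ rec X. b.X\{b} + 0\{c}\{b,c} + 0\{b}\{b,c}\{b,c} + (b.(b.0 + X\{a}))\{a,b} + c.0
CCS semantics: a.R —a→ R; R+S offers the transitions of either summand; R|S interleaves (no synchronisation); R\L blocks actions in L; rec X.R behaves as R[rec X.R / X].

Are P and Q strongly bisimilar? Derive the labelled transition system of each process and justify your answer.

not bisimilar

LTS(P): 2 reachable states
  p0 = rec X. b.X\{b} + 0\{c}\{b,c} + 0\{b}\{b,c}\{b,c} + (b.(b.0 + X\{a}))\{a,b} :: =b=> p1
  p1 = (rec X. b.X\{b} + 0\{c}\{b,c} + 0\{b}\{b,c}\{b,c} + (b.(b.0 + X\{a}))\{a,b})\{b} :: deadlocked
LTS(Q): 4 reachable states
  q0 = rec X. b.X\{b} + 0\{c}\{b,c} + 0\{b}\{b,c}\{b,c} + (b.(b.0 + X\{a}))\{a,b} + c.0 :: =b=> q1, =c=> q2
  q1 = (rec X. b.X\{b} + 0\{c}\{b,c} + 0\{b}\{b,c}\{b,c} + (b.(b.0 + X\{a}))\{a,b} + c.0)\{b} :: =c=> q3
  q2 = 0 :: deadlocked
  q3 = 0\{b} :: deadlocked
Coarsest stable partition (strong bisimilarity classes):
  B0 = {p0}
  B1 = {p1, q2, q3}
  B2 = {q0}
  B3 = {q1}
p0 ∈ B0, q0 ∈ B2 → different blocks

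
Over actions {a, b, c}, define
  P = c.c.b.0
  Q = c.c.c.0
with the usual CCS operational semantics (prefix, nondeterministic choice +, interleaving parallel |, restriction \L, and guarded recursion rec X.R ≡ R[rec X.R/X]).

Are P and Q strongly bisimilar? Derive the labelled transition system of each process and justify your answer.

P's transition system — 4 states:
  u0 = c.c.b.0 :: --c--▸ u1
  u1 = c.b.0 :: --c--▸ u2
  u2 = b.0 :: --b--▸ u3
  u3 = 0 :: (no moves)
Q's transition system — 4 states:
  v0 = c.c.c.0 :: --c--▸ v1
  v1 = c.c.0 :: --c--▸ v2
  v2 = c.0 :: --c--▸ v3
  v3 = 0 :: (no moves)
Coarsest stable partition (strong bisimilarity classes):
  B0 = {u0}
  B1 = {u1}
  B2 = {u2}
  B3 = {u3, v3}
  B4 = {v0}
  B5 = {v1}
  B6 = {v2}
u0 ∈ B0, v0 ∈ B4 → different blocks

not bisimilar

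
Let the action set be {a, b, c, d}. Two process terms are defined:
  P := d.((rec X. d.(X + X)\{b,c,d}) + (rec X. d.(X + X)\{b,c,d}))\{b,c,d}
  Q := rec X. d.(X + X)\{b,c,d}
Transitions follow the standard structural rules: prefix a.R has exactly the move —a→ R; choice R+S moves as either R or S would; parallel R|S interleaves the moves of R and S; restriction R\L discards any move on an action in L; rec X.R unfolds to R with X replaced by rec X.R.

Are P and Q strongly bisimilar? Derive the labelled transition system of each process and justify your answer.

P ~ Q

P's transition system — 2 states:
  s0 = d.((rec X. d.(X + X)\{b,c,d}) + (rec X. d.(X + X)\{b,c,d}))\{b,c,d} has moves ··d··> s1
  s1 = ((rec X. d.(X + X)\{b,c,d}) + (rec X. d.(X + X)\{b,c,d}))\{b,c,d} has moves ∅
Q's transition system — 2 states:
  t0 = rec X. d.(X + X)\{b,c,d} has moves ··d··> t1
  t1 = ((rec X. d.(X + X)\{b,c,d}) + (rec X. d.(X + X)\{b,c,d}))\{b,c,d} has moves ∅
Bisimilarity quotient blocks:
  B0 = {s0, t0}
  B1 = {s1, t1}
s0 ∈ B0, t0 ∈ B0 → same block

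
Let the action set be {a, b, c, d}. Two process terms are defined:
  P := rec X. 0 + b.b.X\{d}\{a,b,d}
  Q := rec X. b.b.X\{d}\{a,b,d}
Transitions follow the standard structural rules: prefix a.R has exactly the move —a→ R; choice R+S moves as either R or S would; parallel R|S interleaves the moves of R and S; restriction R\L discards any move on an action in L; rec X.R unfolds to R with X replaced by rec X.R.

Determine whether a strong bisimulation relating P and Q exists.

LTS(P): 3 reachable states
  m0 = rec X. 0 + b.b.X\{d}\{a,b,d} has moves -b-> m1
  m1 = b.(rec X. 0 + b.b.X\{d}\{a,b,d})\{d}\{a,b,d} has moves -b-> m2
  m2 = (rec X. 0 + b.b.X\{d}\{a,b,d})\{d}\{a,b,d} has moves ∅
LTS(Q): 3 reachable states
  n0 = rec X. b.b.X\{d}\{a,b,d} has moves -b-> n1
  n1 = b.(rec X. b.b.X\{d}\{a,b,d})\{d}\{a,b,d} has moves -b-> n2
  n2 = (rec X. b.b.X\{d}\{a,b,d})\{d}\{a,b,d} has moves ∅
Bisimilarity quotient blocks:
  B0 = {m0, n0}
  B1 = {m1, n1}
  B2 = {m2, n2}
m0 ∈ B0, n0 ∈ B0 → same block

YES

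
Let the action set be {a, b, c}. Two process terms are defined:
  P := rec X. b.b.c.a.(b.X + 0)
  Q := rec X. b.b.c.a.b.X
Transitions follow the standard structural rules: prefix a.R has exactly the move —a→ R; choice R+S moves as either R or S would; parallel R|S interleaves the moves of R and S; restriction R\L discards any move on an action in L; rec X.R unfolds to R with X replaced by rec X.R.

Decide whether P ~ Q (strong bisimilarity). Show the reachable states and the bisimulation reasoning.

YES

P's transition system — 5 states:
  u0 = rec X. b.b.c.a.(b.X + 0) :: —b→ u1
  u1 = b.c.a.(b.(rec X. b.b.c.a.(b.X + 0)) + 0) :: —b→ u2
  u2 = c.a.(b.(rec X. b.b.c.a.(b.X + 0)) + 0) :: —c→ u3
  u3 = a.(b.(rec X. b.b.c.a.(b.X + 0)) + 0) :: —a→ u4
  u4 = b.(rec X. b.b.c.a.(b.X + 0)) + 0 :: —b→ u0
Q's transition system — 5 states:
  v0 = rec X. b.b.c.a.b.X :: —b→ v1
  v1 = b.c.a.b.(rec X. b.b.c.a.b.X) :: —b→ v2
  v2 = c.a.b.(rec X. b.b.c.a.b.X) :: —c→ v3
  v3 = a.b.(rec X. b.b.c.a.b.X) :: —a→ v4
  v4 = b.(rec X. b.b.c.a.b.X) :: —b→ v0
Bisimilarity quotient blocks:
  B0 = {u0, v0}
  B1 = {u1, v1}
  B2 = {u2, v2}
  B3 = {u3, v3}
  B4 = {u4, v4}
u0 ∈ B0, v0 ∈ B0 → same block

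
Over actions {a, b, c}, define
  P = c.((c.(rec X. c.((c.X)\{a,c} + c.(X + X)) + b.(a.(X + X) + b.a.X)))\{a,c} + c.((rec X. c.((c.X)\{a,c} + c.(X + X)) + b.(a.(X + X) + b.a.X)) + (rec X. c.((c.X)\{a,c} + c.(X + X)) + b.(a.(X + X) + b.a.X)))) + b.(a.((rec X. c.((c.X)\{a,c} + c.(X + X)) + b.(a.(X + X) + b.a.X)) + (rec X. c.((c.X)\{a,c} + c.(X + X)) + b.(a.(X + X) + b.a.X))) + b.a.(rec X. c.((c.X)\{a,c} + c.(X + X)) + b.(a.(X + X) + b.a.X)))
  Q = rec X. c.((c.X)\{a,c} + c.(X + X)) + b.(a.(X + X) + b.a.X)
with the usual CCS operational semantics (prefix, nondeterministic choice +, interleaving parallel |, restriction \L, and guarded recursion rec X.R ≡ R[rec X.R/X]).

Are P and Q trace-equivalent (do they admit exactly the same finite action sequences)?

trace-equivalent

LTS(P): 6 reachable states
  s0 = c.((c.(rec X. c.((c.X)\{a,c} + c.(X + X)) + b.(a.(X + X) + b.a.X)))\{a,c} + c.((rec X. c.((c.X)\{a,c} + c.(X + X)) + b.(a.(X + X) + b.a.X)) + (rec X. c.((c.X)\{a,c} + c.(X + X)) + b.(a.(X + X) + b.a.X)))) + b.(a.((rec X. c.((c.X)\{a,c} + c.(X + X)) + b.(a.(X + X) + b.a.X)) + (rec X. c.((c.X)\{a,c} + c.(X + X)) + b.(a.(X + X) + b.a.X))) + b.a.(rec X. c.((c.X)\{a,c} + c.(X + X)) + b.(a.(X + X) + b.a.X))) | =b=> s1, =c=> s2
  s1 = a.((rec X. c.((c.X)\{a,c} + c.(X + X)) + b.(a.(X + X) + b.a.X)) + (rec X. c.((c.X)\{a,c} + c.(X + X)) + b.(a.(X + X) + b.a.X))) + b.a.(rec X. c.((c.X)\{a,c} + c.(X + X)) + b.(a.(X + X) + b.a.X)) | =a=> s3, =b=> s4
  s2 = (c.(rec X. c.((c.X)\{a,c} + c.(X + X)) + b.(a.(X + X) + b.a.X)))\{a,c} + c.((rec X. c.((c.X)\{a,c} + c.(X + X)) + b.(a.(X + X) + b.a.X)) + (rec X. c.((c.X)\{a,c} + c.(X + X)) + b.(a.(X + X) + b.a.X))) | =c=> s3
  s3 = (rec X. c.((c.X)\{a,c} + c.(X + X)) + b.(a.(X + X) + b.a.X)) + (rec X. c.((c.X)\{a,c} + c.(X + X)) + b.(a.(X + X) + b.a.X)) | =b=> s1, =c=> s2
  s4 = a.(rec X. c.((c.X)\{a,c} + c.(X + X)) + b.(a.(X + X) + b.a.X)) | =a=> s5
  s5 = rec X. c.((c.X)\{a,c} + c.(X + X)) + b.(a.(X + X) + b.a.X) | =b=> s1, =c=> s2
LTS(Q): 5 reachable states
  t0 = rec X. c.((c.X)\{a,c} + c.(X + X)) + b.(a.(X + X) + b.a.X) | =b=> t1, =c=> t2
  t1 = a.((rec X. c.((c.X)\{a,c} + c.(X + X)) + b.(a.(X + X) + b.a.X)) + (rec X. c.((c.X)\{a,c} + c.(X + X)) + b.(a.(X + X) + b.a.X))) + b.a.(rec X. c.((c.X)\{a,c} + c.(X + X)) + b.(a.(X + X) + b.a.X)) | =a=> t3, =b=> t4
  t2 = (c.(rec X. c.((c.X)\{a,c} + c.(X + X)) + b.(a.(X + X) + b.a.X)))\{a,c} + c.((rec X. c.((c.X)\{a,c} + c.(X + X)) + b.(a.(X + X) + b.a.X)) + (rec X. c.((c.X)\{a,c} + c.(X + X)) + b.(a.(X + X) + b.a.X))) | =c=> t3
  t3 = (rec X. c.((c.X)\{a,c} + c.(X + X)) + b.(a.(X + X) + b.a.X)) + (rec X. c.((c.X)\{a,c} + c.(X + X)) + b.(a.(X + X) + b.a.X)) | =b=> t1, =c=> t2
  t4 = a.(rec X. c.((c.X)\{a,c} + c.(X + X)) + b.(a.(X + X) + b.a.X)) | =a=> t0
Coarsest stable partition (strong bisimilarity classes):
  B0 = {s0, s3, s5, t0, t3}
  B1 = {s1, t1}
  B2 = {s4, t4}
  B3 = {s2, t2}
s0 ∈ B0, t0 ∈ B0 → same block
Bisimilar ⇒ trace-equivalent.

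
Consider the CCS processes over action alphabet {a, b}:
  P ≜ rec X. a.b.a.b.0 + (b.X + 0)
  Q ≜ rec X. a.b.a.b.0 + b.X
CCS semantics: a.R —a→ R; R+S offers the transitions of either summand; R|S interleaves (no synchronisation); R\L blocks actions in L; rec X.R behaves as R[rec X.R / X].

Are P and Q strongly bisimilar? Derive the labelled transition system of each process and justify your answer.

bisimilar

P's transition system — 5 states:
  u0 = rec X. a.b.a.b.0 + (b.X + 0) | --a--▸ u1, --b--▸ u0
  u1 = b.a.b.0 | --b--▸ u2
  u2 = a.b.0 | --a--▸ u3
  u3 = b.0 | --b--▸ u4
  u4 = 0 | deadlocked
Q's transition system — 5 states:
  v0 = rec X. a.b.a.b.0 + b.X | --a--▸ v1, --b--▸ v0
  v1 = b.a.b.0 | --b--▸ v2
  v2 = a.b.0 | --a--▸ v3
  v3 = b.0 | --b--▸ v4
  v4 = 0 | deadlocked
Bisimilarity quotient blocks:
  B0 = {u0, v0}
  B1 = {u1, v1}
  B2 = {u2, v2}
  B3 = {u3, v3}
  B4 = {u4, v4}
u0 ∈ B0, v0 ∈ B0 → same block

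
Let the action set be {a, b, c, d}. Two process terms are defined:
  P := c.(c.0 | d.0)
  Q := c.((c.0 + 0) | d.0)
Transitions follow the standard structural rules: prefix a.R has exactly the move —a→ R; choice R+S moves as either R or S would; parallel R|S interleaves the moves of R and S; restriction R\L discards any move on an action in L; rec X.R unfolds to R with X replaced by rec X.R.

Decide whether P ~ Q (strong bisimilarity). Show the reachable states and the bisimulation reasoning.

P ~ Q

P's transition system — 5 states:
  u0 = c.(c.0 | d.0) | =c=> u1
  u1 = c.0 | d.0 | =c=> u2, =d=> u3
  u2 = 0 | d.0 | =d=> u4
  u3 = c.0 | 0 | =c=> u4
  u4 = 0 | 0 | (no moves)
Q's transition system — 5 states:
  v0 = c.((c.0 + 0) | d.0) | =c=> v1
  v1 = (c.0 + 0) | d.0 | =c=> v2, =d=> v3
  v2 = 0 | d.0 | =d=> v4
  v3 = (c.0 + 0) | 0 | =c=> v4
  v4 = 0 | 0 | (no moves)
Bisimilarity quotient blocks:
  B0 = {u0, v0}
  B1 = {u1, v1}
  B2 = {u3, v3}
  B3 = {u4, v4}
  B4 = {u2, v2}
u0 ∈ B0, v0 ∈ B0 → same block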